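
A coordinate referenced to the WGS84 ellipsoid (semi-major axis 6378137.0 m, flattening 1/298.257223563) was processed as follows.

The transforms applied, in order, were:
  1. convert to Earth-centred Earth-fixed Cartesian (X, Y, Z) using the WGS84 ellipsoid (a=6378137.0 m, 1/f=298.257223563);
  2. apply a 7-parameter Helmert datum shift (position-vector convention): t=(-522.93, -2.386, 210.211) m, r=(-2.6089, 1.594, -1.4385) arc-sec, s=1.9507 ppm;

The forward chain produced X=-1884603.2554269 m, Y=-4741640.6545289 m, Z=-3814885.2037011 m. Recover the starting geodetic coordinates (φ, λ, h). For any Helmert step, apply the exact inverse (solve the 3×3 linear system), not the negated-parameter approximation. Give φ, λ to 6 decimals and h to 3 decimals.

φ=-36.972100°, λ=-111.669791°, h=403.356 m

start: X=-1884603.2554, Y=-4741640.6545, Z=-3814885.2037 m
→ Helmert⁻¹: X=-1884014.0988, Y=-4741593.9029, Z=-3815162.5053
→ geod (Bowring, a=6378137.000): φ=-36.97210000°, λ=-111.66979100°, h=403.3560 m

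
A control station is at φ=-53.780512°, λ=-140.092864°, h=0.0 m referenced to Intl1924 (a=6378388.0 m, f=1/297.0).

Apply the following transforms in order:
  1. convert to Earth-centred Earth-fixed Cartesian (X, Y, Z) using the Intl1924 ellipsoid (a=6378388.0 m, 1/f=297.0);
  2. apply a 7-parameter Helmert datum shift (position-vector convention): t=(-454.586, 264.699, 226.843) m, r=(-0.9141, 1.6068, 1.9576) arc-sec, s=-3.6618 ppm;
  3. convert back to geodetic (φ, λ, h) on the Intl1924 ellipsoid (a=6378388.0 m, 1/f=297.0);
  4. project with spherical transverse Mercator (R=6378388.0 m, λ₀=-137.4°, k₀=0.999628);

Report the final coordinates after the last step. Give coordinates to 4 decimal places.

E=-177526.8418 m, N=-5987868.6992 m

start: φ=-53.780512°, λ=-140.092864°, h=0.000 m
→ ECEF (a=6378388.000, f=1/297.0): X=-2897384.6403, Y=-2423202.7945, Z=-5122449.6682
→ Helmert 7p (PV): X=-2897845.5225, Y=-2422979.4214, Z=-5122170.7585
→ geod (Bowring, a=6378388.000): φ=-53.77750731°, λ=-140.09994793°, h=-100.7653 m
→ tm (R=6378388.0, λ₀=-137.4°): E=-177526.8418, N=-5987868.6992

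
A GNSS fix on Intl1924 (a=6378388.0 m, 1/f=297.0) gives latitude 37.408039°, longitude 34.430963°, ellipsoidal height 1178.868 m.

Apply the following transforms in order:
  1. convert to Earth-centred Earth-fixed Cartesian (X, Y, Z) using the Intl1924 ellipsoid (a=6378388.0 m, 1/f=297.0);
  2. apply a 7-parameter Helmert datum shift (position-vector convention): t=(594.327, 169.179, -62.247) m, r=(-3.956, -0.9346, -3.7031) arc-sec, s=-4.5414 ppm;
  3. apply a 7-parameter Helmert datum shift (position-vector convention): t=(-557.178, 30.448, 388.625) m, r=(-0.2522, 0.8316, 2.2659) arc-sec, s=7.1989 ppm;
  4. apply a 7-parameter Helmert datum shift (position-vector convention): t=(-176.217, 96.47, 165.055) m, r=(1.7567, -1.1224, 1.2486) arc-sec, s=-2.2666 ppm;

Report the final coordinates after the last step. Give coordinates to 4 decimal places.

start: φ=37.408039°, λ=34.430963°, h=1178.868 m
→ ECEF (a=6378388.000, f=1/297.0): X=4184889.7963, Y=2868776.9042, Z=3854240.0405
→ Helmert 7p (PV): X=4185499.1576, Y=2868931.8444, Z=3854124.2311
→ Helmert 7p (PV): X=4184956.1328, Y=2869033.6377, Z=3854520.2188
→ Helmert 7p (PV): X=4184732.0884, Y=2869116.1100, Z=3854723.7445

X=4184732.0884 m, Y=2869116.1100 m, Z=3854723.7445 m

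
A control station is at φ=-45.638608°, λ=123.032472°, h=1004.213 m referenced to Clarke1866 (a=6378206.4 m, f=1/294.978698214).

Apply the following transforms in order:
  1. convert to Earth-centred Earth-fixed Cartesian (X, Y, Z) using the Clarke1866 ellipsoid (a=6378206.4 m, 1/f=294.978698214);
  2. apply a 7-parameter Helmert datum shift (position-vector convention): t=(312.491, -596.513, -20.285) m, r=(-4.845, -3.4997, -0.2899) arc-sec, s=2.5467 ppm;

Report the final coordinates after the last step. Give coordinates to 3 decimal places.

start: φ=-45.638608°, λ=123.032472°, h=1004.213 m
→ ECEF (a=6378206.400, f=1/294.978698214): X=-2435549.8638, Y=3745768.6079, Z=-4537768.0765
→ Helmert 7p (PV): X=-2435161.3182, Y=3745078.4684, Z=-4537929.2274

X=-2435161.318 m, Y=3745078.468 m, Z=-4537929.227 m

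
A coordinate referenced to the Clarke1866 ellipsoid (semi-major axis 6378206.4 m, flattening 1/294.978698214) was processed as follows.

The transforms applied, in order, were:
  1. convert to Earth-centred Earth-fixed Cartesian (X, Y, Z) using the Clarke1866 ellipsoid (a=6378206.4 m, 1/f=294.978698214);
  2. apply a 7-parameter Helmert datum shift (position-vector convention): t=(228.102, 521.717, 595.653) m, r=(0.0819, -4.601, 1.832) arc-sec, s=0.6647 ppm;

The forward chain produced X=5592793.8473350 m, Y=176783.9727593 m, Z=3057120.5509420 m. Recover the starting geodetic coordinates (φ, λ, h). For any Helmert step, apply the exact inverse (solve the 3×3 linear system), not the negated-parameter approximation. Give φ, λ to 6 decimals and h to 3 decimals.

start: X=5592793.8473, Y=176783.9728, Z=3057120.5509 m
→ Helmert⁻¹: X=5592631.7699, Y=176213.6796, Z=3056398.0455
→ geod (Bowring, a=6378206.400): φ=28.80878500°, λ=1.80468900°, h=2529.1200 m

φ=28.808785°, λ=1.804689°, h=2529.120 m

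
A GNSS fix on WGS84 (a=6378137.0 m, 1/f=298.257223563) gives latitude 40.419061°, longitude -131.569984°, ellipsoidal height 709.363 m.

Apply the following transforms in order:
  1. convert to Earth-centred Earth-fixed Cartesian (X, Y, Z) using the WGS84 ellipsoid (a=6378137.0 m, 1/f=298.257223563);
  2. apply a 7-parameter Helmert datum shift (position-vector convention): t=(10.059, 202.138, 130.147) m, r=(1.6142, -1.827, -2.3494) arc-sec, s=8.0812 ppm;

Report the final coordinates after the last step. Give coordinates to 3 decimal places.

start: φ=40.419061°, λ=-131.569984°, h=709.363 m
→ ECEF (a=6378137.000, f=1/298.257223563): X=-3226905.2340, Y=-3638388.2027, Z=4113981.3635
→ Helmert 7p (PV): X=-3226999.1347, Y=-3638210.9075, Z=4114087.6999

X=-3226999.135 m, Y=-3638210.908 m, Z=4114087.700 m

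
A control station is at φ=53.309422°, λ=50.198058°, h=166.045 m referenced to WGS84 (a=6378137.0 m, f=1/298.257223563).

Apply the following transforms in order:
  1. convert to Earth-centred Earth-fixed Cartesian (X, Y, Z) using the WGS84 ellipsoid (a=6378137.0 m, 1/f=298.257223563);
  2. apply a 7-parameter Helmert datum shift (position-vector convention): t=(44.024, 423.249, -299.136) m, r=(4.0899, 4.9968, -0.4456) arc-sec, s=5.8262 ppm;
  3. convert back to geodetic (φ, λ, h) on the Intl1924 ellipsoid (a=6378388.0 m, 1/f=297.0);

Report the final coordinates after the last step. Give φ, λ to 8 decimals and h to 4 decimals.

start: φ=53.309422°, λ=50.198058°, h=166.045 m
→ ECEF (a=6378137.000, f=1/298.257223563): X=2444820.4001, Y=2934162.3525, Z=5091325.9832
→ Helmert 7p (PV): X=2445008.3459, Y=2934496.4615, Z=5091055.4638
→ geod (Bowring, a=6378388.000): φ=53.30604092°, λ=50.19910029°, h=-17.9351 m

φ=53.30604092°, λ=50.19910029°, h=-17.9351 m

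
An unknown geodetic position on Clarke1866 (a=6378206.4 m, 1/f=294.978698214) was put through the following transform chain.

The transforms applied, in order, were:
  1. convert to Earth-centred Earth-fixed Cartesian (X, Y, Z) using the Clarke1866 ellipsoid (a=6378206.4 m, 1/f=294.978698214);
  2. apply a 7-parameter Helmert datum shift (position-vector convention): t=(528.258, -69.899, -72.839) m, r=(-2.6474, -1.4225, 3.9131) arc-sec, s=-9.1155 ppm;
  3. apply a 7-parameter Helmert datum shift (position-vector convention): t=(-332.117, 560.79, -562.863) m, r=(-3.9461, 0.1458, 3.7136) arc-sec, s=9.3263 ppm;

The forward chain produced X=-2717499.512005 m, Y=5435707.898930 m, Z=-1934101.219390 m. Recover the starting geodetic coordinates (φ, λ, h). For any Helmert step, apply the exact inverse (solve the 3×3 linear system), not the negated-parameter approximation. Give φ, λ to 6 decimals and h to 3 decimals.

φ=-17.760527°, λ=116.563508°, h=758.470 m

start: X=-2717499.5120, Y=5435707.8989, Z=-1934101.2194 m
→ Helmert⁻¹: X=-2717042.8322, Y=5435182.3260, Z=-1933418.2626
→ Helmert⁻¹: X=-2717506.0794, Y=5435378.1385, Z=-1933274.5431
→ geod (Bowring, a=6378206.400): φ=-17.76052700°, λ=116.56350800°, h=758.4700 m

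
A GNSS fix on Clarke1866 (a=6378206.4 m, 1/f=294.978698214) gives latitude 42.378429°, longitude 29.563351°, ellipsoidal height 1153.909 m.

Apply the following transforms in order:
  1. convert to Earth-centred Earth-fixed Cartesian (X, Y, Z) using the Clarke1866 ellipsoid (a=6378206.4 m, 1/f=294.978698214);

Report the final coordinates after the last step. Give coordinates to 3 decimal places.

X=4105291.562 m, Y=2328658.097 m, Z=4277325.486 m

start: φ=42.378429°, λ=29.563351°, h=1153.909 m
→ ECEF (a=6378206.400, f=1/294.978698214): X=4105291.5622, Y=2328658.0966, Z=4277325.4857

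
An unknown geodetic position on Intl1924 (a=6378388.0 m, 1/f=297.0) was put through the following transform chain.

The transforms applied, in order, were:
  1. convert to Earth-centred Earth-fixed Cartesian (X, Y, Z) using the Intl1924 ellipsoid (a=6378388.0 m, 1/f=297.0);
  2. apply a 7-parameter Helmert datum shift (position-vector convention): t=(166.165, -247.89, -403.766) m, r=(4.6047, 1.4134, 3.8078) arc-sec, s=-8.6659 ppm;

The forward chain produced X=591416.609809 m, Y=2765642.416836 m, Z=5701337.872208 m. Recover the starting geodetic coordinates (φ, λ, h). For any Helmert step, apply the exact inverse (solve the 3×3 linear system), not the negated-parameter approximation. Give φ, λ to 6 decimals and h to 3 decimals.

start: X=591416.6098, Y=2765642.4168, Z=5701337.8722 m
→ Helmert⁻¹: X=591267.5612, Y=2766030.6475, Z=5701733.3515
→ geod (Bowring, a=6378388.000): φ=63.76834000°, λ=77.93402800°, h=3632.9780 m

φ=63.768340°, λ=77.934028°, h=3632.978 m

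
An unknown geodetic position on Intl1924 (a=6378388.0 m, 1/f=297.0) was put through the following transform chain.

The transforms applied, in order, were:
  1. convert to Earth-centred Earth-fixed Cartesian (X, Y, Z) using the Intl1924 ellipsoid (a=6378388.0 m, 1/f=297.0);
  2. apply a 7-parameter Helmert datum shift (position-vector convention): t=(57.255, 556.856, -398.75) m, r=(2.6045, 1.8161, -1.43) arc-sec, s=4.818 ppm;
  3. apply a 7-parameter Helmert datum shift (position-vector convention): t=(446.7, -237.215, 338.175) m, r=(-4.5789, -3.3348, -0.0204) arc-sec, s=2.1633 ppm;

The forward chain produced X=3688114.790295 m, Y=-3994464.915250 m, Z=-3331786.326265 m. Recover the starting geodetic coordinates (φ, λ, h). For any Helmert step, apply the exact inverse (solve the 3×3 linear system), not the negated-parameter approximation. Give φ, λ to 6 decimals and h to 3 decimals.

φ=-31.674292°, λ=-47.289260°, h=3750.571 m

start: X=3688114.7903, Y=-3994464.9152, Z=-3331786.3263 m
→ Helmert⁻¹: X=3687606.6332, Y=-3994144.7214, Z=-3332265.5791
→ Helmert⁻¹: X=3687588.6415, Y=-3994698.8358, Z=-3331767.8671
→ geod (Bowring, a=6378388.000): φ=-31.67429200°, λ=-47.28926000°, h=3750.5710 m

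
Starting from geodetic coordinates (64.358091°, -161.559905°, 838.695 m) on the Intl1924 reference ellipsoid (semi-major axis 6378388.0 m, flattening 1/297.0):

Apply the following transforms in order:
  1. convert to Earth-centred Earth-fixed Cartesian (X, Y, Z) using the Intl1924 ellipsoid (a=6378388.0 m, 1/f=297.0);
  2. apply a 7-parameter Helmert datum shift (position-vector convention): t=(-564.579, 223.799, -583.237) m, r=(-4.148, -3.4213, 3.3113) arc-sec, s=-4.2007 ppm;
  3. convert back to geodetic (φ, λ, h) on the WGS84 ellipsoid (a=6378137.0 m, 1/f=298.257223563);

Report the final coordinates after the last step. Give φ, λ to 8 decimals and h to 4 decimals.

φ=64.35089367°, λ=-161.56995795°, h=664.0141 m

start: φ=64.358091°, λ=-161.559905°, h=838.695 m
→ ECEF (a=6378388.000, f=1/297.0): X=-2626020.7541, Y=-875602.3295, Z=5727987.0449
→ Helmert 7p (PV): X=-2626655.2548, Y=-875301.8196, Z=5727353.7973
→ geod (Bowring, a=6378137.000): φ=64.35089367°, λ=-161.56995795°, h=664.0141 m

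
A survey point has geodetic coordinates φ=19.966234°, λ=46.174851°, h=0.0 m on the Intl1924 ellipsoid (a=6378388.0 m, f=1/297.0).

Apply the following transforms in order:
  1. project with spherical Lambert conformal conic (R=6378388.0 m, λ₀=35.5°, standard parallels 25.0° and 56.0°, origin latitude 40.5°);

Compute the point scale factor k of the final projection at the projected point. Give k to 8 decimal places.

1.02652271

start: φ=19.966234°, λ=46.174851°, h=0.000 m
→ into lcc (λ₀=35.5°): φ=19.96623400°, λ−λ₀=10.67485100°
scale k = 1.02652271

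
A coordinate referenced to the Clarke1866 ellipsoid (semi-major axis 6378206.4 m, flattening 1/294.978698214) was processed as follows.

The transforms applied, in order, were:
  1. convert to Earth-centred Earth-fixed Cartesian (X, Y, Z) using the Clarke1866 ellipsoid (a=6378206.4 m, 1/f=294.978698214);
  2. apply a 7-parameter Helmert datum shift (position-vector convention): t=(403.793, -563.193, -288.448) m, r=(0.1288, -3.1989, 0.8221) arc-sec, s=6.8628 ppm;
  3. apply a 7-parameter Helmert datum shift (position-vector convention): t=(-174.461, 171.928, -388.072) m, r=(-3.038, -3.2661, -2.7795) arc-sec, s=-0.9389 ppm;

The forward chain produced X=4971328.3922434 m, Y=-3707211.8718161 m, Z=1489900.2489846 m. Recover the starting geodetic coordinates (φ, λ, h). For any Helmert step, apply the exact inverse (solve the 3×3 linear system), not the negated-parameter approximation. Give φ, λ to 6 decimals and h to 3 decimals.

start: X=4971328.3922, Y=-3707211.8718, Z=1489900.2490 m
→ Helmert⁻¹: X=4971581.0748, Y=-3707342.2346, Z=1490156.3936
→ Helmert⁻¹: X=4971151.5055, Y=-3706772.4856, Z=1490359.8316
→ geod (Bowring, a=6378206.400): φ=13.60291100°, λ=-36.71030000°, h=572.2780 m

φ=13.602911°, λ=-36.710300°, h=572.278 m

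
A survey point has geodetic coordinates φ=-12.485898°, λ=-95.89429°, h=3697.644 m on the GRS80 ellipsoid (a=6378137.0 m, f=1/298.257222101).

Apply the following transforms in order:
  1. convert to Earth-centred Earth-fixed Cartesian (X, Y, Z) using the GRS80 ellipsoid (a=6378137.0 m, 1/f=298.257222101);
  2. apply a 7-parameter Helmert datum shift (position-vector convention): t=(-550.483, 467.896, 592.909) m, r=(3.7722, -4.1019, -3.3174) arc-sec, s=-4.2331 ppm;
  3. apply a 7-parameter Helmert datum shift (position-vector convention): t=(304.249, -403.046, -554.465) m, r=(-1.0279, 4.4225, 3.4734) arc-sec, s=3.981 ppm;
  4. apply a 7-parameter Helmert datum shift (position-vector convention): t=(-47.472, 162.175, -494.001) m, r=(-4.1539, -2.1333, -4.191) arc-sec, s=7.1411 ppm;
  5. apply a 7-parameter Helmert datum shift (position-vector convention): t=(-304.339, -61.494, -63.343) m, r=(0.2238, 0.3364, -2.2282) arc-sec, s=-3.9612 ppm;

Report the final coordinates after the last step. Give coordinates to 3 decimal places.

start: φ=-12.485898°, λ=-95.894290°, h=3697.644 m
→ ECEF (a=6378137.000, f=1/298.257222101): X=-639972.3641, Y=-6198926.4135, Z=-1370731.4216
→ Helmert 7p (PV): X=-640592.5772, Y=-6198396.9161, Z=-1370258.8033
→ Helmert 7p (PV): X=-640215.8796, Y=-6198842.2538, Z=-1370774.0991
→ Helmert 7p (PV): X=-640379.6984, Y=-6198738.9428, Z=-1371159.6731
→ Helmert 7p (PV): X=-640750.6994, Y=-6198767.4768, Z=-1371223.2660

X=-640750.699 m, Y=-6198767.477 m, Z=-1371223.266 m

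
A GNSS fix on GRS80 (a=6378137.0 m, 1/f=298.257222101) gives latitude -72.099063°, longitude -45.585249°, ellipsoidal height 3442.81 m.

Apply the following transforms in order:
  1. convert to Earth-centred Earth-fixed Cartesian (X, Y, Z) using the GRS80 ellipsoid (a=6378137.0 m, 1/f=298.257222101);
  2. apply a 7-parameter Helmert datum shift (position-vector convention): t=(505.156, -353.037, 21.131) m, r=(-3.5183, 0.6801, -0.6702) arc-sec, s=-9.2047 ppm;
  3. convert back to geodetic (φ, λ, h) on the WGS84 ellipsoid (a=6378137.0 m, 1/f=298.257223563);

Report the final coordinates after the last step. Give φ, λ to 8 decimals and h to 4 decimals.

φ=-72.09328065°, λ=-45.58464087°, h=3550.2249 m

start: φ=-72.099063°, λ=-45.585249°, h=3442.810 m
→ ECEF (a=6378137.000, f=1/298.257222101): X=1376942.0128, Y=-1405362.9161, Z=-6050369.2358
→ Helmert 7p (PV): X=1377409.9790, Y=-1405810.6925, Z=-6050272.9816
→ geod (Bowring, a=6378137.000): φ=-72.09328065°, λ=-45.58464087°, h=3550.2249 m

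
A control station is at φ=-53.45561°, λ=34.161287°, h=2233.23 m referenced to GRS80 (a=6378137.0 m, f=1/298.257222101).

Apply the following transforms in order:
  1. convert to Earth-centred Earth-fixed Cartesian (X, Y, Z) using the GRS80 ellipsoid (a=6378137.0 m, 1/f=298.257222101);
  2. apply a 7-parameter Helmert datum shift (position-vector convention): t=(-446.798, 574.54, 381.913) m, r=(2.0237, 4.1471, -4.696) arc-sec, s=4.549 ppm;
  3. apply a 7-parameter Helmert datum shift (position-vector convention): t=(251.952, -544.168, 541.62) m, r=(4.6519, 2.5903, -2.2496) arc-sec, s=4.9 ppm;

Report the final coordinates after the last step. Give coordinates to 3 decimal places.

X=3150206.887 m, Y=2138054.165 m, Z=-5101849.802 m

start: φ=-53.455610°, λ=34.161287°, h=2233.230 m
→ ECEF (a=6378137.000, f=1/298.257222101): X=3150466.6393, Y=2137944.5323, Z=-5102691.4266
→ Helmert 7p (PV): X=3149980.2535, Y=2138507.1349, Z=-5102375.0925
→ Helmert 7p (PV): X=3150206.8873, Y=2138054.1652, Z=-5101849.8021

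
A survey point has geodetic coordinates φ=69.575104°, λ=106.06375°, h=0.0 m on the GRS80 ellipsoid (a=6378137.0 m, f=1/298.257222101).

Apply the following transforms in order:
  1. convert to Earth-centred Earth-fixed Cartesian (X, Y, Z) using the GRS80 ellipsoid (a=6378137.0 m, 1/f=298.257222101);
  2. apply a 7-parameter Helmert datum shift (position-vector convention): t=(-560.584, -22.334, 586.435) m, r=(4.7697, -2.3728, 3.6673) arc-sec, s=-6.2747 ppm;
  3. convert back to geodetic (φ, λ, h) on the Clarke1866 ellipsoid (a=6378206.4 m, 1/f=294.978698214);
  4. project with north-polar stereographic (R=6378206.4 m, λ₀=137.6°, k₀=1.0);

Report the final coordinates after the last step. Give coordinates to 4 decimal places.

start: φ=69.575104°, λ=106.063750°, h=0.000 m
→ ECEF (a=6378137.000, f=1/298.257222101): X=-617722.7617, Y=2145243.8606, Z=5954662.8634
→ Helmert 7p (PV): X=-618386.1109, Y=2145059.3874, Z=5955254.4353
→ geod (Bowring, a=6378206.400): φ=69.57829897°, λ=106.08142044°, h=696.0729 m
→ stereo (R=6378206.4, λ₀=137.6°): E=-1201198.4776, N=-1958751.7354

E=-1201198.4776 m, N=-1958751.7354 m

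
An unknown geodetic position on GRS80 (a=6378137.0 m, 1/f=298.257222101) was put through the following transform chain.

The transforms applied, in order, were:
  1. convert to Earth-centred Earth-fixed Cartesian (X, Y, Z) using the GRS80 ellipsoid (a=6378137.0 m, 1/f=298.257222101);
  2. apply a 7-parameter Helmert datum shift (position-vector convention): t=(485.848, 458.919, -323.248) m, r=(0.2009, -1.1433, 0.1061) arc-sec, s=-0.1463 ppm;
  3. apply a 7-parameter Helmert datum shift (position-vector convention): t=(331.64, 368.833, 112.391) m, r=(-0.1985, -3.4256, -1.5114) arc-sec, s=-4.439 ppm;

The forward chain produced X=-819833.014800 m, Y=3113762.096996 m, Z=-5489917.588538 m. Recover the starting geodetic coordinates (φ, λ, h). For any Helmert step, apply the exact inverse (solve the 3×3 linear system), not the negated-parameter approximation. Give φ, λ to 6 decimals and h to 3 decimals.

start: X=-819833.0148, Y=3113762.0970, Z=-5489917.5885 m
→ Helmert⁻¹: X=-820282.2863, Y=3113406.3572, Z=-5490037.7306
→ Helmert⁻¹: X=-820797.0819, Y=3112942.9689, Z=-5489713.7682
→ geod (Bowring, a=6378137.000): φ=-59.77895000°, λ=104.77112800°, h=1841.6840 m

φ=-59.778950°, λ=104.771128°, h=1841.684 m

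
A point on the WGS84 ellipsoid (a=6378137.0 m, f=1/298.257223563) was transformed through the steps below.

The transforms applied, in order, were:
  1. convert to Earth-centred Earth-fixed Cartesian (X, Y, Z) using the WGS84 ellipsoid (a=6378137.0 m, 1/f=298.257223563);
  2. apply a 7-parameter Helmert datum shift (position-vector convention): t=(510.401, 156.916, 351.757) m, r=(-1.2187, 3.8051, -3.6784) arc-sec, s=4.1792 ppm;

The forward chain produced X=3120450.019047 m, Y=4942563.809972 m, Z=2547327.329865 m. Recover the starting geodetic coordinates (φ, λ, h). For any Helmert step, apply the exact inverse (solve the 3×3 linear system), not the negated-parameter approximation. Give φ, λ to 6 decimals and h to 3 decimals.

start: X=3120450.0190, Y=4942563.8100, Z=2547327.3299 m
→ Helmert⁻¹: X=3119791.4519, Y=4942426.8261, Z=2547051.6834
→ geod (Bowring, a=6378137.000): φ=23.68820500°, λ=57.73878800°, h=880.9600 m

φ=23.688205°, λ=57.738788°, h=880.960 m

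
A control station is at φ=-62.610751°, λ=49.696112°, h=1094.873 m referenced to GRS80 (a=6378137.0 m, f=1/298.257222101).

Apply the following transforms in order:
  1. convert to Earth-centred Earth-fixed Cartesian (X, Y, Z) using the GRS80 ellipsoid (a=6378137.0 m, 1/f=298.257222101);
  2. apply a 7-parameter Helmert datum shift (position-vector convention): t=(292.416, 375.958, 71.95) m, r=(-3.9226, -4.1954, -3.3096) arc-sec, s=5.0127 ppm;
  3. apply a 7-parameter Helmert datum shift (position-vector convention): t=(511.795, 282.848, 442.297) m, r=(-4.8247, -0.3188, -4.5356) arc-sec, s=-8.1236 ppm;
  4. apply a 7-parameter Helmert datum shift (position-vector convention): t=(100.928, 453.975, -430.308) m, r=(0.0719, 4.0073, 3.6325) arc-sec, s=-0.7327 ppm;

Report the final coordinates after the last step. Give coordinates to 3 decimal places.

start: φ=-62.610751°, λ=49.696112°, h=1094.873 m
→ ECEF (a=6378137.000, f=1/298.257222101): X=1903287.1327, Y=2243970.4455, Z=-5641122.6698
→ Helmert 7p (PV): X=1903739.8351, Y=2244219.8333, Z=-5641082.9587
→ Helmert 7p (PV): X=1904294.2318, Y=2244310.6403, Z=-5640644.3871
→ Helmert 7p (PV): X=1904244.6544, Y=2244798.4734, Z=-5641106.7764

X=1904244.654 m, Y=2244798.473 m, Z=-5641106.776 m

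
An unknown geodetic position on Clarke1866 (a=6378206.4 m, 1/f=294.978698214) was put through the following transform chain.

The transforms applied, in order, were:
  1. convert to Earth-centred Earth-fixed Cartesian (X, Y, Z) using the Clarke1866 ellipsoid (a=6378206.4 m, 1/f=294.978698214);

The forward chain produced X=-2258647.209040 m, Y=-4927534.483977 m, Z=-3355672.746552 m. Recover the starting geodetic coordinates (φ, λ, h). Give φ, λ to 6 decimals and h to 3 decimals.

φ=-31.934659°, λ=-114.625428°, h=2963.178 m

start: X=-2258647.2090, Y=-4927534.4840, Z=-3355672.7466 m
→ geod (Bowring, a=6378206.400): φ=-31.93465900°, λ=-114.62542800°, h=2963.1780 m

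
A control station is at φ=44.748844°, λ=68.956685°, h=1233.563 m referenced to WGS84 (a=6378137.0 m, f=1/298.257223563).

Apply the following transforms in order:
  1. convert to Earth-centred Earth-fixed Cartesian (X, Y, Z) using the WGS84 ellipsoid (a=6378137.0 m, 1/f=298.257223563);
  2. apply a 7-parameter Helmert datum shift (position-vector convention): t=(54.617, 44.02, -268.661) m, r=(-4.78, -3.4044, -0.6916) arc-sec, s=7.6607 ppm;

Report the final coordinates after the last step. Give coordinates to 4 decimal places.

start: φ=44.748844°, λ=68.956685°, h=1233.563 m
→ ECEF (a=6378137.000, f=1/298.257223563): X=1629533.3954, Y=4235506.2279, Z=4468437.7317
→ Helmert 7p (PV): X=1629540.9452, Y=4235680.7839, Z=4468132.0430

X=1629540.9452 m, Y=4235680.7839 m, Z=4468132.0430 m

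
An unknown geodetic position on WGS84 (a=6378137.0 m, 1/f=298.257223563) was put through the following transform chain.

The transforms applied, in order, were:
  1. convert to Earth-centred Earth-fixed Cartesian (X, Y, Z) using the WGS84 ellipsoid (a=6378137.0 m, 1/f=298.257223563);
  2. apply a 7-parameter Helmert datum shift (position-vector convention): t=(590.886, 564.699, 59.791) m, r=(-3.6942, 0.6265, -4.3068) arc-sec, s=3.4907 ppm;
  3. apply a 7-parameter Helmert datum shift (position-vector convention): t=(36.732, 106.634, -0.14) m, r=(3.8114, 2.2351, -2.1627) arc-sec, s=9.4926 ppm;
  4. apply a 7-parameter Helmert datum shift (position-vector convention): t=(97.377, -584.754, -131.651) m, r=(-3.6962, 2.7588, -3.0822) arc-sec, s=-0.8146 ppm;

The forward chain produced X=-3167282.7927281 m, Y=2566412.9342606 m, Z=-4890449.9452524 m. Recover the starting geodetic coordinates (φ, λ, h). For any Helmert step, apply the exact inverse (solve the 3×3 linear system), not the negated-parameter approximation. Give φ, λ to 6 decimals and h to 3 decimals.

start: X=-3167282.7927, Y=2566412.9343, Z=-4890449.9453 m
→ Helmert⁻¹: X=-3167355.7008, Y=2567040.0827, Z=-4890318.6409
→ Helmert⁻¹: X=-3167336.2870, Y=2566785.5075, Z=-4890353.8305
→ Helmert⁻¹: X=-3167954.8438, Y=2566233.2901, Z=-4890360.2116
→ geod (Bowring, a=6378137.000): φ=-50.37217600°, λ=140.99045400°, h=1381.6610 m

φ=-50.372176°, λ=140.990454°, h=1381.661 m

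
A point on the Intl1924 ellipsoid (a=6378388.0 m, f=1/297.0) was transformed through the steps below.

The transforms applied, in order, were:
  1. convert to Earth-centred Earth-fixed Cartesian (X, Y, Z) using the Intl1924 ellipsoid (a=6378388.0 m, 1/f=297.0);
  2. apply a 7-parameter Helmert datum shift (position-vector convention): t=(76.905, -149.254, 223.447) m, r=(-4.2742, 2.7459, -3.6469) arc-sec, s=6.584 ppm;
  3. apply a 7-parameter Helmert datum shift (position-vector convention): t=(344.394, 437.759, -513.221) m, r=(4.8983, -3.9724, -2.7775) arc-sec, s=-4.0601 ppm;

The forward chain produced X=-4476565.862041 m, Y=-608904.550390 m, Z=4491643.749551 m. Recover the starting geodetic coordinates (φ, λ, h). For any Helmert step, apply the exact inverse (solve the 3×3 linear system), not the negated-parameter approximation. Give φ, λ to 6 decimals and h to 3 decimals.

start: X=-4476565.8620, Y=-608904.5504, Z=4491643.7496 m
→ Helmert⁻¹: X=-4476833.7126, Y=-609298.3862, Z=4492275.8968
→ Helmert⁻¹: X=-4476930.1678, Y=-609317.3585, Z=4491950.6490
→ geod (Bowring, a=6378388.000): φ=45.02618600°, λ=-172.24957400°, h=3483.4020 m

φ=45.026186°, λ=-172.249574°, h=3483.402 m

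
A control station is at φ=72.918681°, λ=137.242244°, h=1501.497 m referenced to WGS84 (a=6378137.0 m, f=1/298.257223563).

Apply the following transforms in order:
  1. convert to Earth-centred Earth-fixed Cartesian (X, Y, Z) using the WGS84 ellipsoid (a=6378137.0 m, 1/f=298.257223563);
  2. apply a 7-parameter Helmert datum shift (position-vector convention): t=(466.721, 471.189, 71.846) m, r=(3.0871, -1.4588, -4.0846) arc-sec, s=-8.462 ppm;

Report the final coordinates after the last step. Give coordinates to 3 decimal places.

X=-1379627.764 m, Y=1276483.934 m, Z=6076047.785 m

start: φ=72.918681°, λ=137.242244°, h=1501.497 m
→ ECEF (a=6378137.000, f=1/298.257223563): X=-1380088.4612, Y=1276087.1508, Z=6076018.0161
→ Helmert 7p (PV): X=-1379627.7642, Y=1276483.9338, Z=6076047.7849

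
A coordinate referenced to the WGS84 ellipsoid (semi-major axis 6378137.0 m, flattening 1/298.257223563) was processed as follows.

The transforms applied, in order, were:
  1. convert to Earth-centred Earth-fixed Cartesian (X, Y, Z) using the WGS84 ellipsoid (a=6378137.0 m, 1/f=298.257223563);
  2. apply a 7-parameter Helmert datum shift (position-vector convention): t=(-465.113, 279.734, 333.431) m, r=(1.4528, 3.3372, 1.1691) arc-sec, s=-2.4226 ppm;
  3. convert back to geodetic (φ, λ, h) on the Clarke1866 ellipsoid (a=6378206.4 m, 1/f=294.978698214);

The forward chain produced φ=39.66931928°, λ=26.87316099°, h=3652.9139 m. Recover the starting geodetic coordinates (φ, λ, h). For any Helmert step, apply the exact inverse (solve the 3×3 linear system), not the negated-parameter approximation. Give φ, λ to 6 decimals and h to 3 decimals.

φ=39.663893°, λ=26.868123°, h=3650.463 m

start: φ=39.669319°, λ=26.873161°, h=3652.914 m
→ ECEF (a=6378206.400, f=1/294.978698214): X=4387942.8307, Y=2223546.5924, Z=4051926.1033
→ Helmert⁻¹: X=4388365.6239, Y=2223275.9087, Z=4051657.8286
→ geod (Bowring, a=6378137.000): φ=39.66389300°, λ=26.86812300°, h=3650.4630 m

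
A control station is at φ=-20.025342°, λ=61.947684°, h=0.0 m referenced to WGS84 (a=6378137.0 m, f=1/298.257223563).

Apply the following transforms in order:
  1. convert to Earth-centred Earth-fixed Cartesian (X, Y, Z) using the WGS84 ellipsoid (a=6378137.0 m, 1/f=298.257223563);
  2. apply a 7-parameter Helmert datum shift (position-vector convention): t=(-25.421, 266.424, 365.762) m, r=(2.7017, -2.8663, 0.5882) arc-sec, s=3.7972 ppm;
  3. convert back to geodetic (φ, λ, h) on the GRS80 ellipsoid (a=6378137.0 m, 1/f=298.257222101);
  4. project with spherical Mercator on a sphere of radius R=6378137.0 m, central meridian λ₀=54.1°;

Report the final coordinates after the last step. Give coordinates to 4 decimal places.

E=873761.4453 m, N=-2275460.1846 m

start: φ=-20.025342°, λ=61.947684°, h=0.000 m
→ ECEF (a=6378137.000, f=1/298.257223563): X=2819255.8728, Y=5290589.5562, Z=-2170332.8570
→ Helmert 7p (PV): X=2819256.2295, Y=5290912.5368, Z=-2169866.8615
→ geod (Bowring, a=6378137.000): φ=-20.02050500°, λ=61.94913261°, h=108.4120 m
→ merc (R=6378137.0, λ₀=54.1°): E=873761.4453, N=-2275460.1846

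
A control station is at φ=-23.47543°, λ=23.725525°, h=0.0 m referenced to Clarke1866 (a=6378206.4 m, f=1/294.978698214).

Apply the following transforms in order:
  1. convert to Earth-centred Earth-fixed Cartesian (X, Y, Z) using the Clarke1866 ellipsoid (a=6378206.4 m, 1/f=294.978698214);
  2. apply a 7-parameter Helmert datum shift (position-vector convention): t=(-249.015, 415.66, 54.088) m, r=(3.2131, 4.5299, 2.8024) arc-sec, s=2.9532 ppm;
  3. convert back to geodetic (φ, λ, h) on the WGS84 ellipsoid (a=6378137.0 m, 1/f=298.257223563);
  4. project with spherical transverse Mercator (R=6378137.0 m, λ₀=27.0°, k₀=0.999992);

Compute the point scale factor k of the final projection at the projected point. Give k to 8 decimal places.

start: φ=-23.475430°, λ=23.725525°, h=0.000 m
→ ECEF (a=6378206.400, f=1/294.978698214): X=5358720.9292, Y=2355161.8857, Z=-2524953.9495
→ Helmert 7p (PV): X=5358400.2892, Y=2355696.6397, Z=-2524988.3168
→ geod (Bowring, a=6378137.000): φ=-23.47443021°, λ=23.73157989°, h=-26.4175 m
→ into tm (λ₀=27.0°): φ=-23.47443021°, λ−λ₀=-3.26842011°
scale k = 1.00136219

1.00136219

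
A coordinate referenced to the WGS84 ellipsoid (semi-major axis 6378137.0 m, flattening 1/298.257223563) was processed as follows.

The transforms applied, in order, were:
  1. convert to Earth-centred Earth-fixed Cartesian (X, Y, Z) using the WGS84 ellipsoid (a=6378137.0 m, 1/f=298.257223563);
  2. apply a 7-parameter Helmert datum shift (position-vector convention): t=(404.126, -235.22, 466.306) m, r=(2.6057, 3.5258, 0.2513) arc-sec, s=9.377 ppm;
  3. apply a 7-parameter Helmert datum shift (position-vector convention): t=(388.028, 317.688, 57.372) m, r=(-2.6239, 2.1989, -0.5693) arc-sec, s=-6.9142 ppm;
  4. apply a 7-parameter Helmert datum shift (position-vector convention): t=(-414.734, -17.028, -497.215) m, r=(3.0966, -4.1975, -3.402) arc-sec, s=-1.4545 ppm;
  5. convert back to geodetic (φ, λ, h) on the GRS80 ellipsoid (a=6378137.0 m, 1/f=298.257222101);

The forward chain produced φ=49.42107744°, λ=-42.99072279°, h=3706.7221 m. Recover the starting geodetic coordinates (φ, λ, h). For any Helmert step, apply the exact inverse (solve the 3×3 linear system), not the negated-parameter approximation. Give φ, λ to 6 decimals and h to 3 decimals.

φ=49.423395°, λ=-42.993504°, h=3529.969 m

start: φ=49.421077°, λ=-42.990723°, h=3706.722 m
→ ECEF (a=6378137.000, f=1/298.257222101): X=3042445.1269, Y=-2836205.1123, Z=4823966.8951
→ Helmert⁻¹: X=3043009.2409, Y=-2836069.5919, Z=4824451.7791
→ Helmert⁻¹: X=3042598.6480, Y=-2836459.8653, Z=4824424.1173
→ Helmert⁻¹: X=3042080.0809, Y=-2836140.8160, Z=4824000.4058
→ geod (Bowring, a=6378137.000): φ=49.42339500°, λ=-42.99350400°, h=3529.9690 m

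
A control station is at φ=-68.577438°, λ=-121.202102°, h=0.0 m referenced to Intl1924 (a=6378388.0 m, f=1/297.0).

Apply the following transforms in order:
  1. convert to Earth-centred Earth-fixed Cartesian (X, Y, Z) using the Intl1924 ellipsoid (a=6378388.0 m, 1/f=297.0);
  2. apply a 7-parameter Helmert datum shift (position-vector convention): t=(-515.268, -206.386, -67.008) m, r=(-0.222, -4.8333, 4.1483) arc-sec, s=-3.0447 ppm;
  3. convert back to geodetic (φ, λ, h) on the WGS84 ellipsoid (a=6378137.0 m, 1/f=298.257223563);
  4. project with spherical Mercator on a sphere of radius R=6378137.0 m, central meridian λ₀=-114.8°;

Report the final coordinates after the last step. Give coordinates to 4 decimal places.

start: φ=-68.577438°, λ=-121.202102°, h=0.000 m
→ ECEF (a=6378388.000, f=1/297.0): X=-1210433.0530, Y=-1998497.0593, Z=-5915056.2810
→ Helmert 7p (PV): X=-1210765.8388, Y=-1998728.0703, Z=-5915131.4918
→ geod (Bowring, a=6378137.000): φ=-68.57403814°, λ=-121.20614679°, h=377.0230 m
→ merc (R=6378137.0, λ₀=-114.8°): E=-713128.9981, N=-10619734.2237

E=-713128.9981 m, N=-10619734.2237 m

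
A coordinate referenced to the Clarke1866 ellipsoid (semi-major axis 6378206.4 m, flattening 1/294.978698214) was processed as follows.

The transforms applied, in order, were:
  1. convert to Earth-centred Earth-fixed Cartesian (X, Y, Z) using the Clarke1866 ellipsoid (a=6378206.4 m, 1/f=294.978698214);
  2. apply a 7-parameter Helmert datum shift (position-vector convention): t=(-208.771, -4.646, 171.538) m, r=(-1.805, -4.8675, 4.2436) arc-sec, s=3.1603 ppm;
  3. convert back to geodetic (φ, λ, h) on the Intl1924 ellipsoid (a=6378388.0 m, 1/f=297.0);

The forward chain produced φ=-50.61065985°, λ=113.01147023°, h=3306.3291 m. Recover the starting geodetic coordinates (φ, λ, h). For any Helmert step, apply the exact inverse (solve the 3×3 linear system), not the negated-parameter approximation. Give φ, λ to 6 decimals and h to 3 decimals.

φ=-50.612479°, λ=113.008821°, h=3638.354 m

start: φ=-50.610660°, λ=113.011470°, h=3306.329 m
→ ECEF (a=6378388.000, f=1/297.0): X=-1586291.5630, Y=3734989.6489, Z=-4908823.6213
→ Helmert⁻¹: X=-1586116.7781, Y=3735058.0806, Z=-4908909.5307
→ geod (Bowring, a=6378206.400): φ=-50.61247900°, λ=113.00882100°, h=3638.3540 m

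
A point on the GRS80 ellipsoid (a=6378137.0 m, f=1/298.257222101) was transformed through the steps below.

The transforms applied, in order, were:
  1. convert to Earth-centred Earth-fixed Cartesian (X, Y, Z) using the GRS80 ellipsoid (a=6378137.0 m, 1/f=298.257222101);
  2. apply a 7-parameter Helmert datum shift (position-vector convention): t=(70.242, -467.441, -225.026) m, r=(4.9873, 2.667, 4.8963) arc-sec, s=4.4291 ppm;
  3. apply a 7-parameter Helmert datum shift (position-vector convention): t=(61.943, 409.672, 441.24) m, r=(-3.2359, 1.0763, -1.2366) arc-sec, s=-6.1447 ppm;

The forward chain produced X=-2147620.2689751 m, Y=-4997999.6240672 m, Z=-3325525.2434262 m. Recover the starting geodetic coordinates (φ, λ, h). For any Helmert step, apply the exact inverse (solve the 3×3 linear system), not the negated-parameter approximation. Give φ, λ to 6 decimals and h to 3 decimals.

start: X=-2147620.2690, Y=-4997999.6241, Z=-3325525.2434 m
→ Helmert⁻¹: X=-2147648.0868, Y=-4998400.7058, Z=-3326076.5425
→ Helmert⁻¹: X=-2147784.4554, Y=-4997940.5581, Z=-3325743.7111
→ geod (Bowring, a=6378137.000): φ=-31.61148100°, λ=-113.25483600°, h=3669.8500 m

φ=-31.611481°, λ=-113.254836°, h=3669.850 m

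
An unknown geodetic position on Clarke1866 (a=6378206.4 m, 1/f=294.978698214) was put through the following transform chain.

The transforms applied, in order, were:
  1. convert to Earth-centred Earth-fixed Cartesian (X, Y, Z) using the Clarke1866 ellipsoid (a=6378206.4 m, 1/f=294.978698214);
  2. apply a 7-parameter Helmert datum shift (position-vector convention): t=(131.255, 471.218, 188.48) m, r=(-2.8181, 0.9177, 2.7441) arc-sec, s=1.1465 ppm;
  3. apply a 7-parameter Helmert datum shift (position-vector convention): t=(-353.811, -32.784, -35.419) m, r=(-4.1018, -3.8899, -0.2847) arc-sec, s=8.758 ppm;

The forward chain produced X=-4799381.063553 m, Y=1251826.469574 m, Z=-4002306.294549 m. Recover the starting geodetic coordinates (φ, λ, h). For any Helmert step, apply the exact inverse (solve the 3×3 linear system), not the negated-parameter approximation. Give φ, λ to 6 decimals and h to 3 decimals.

start: X=-4799381.0636, Y=1251826.4696, Z=-4002306.2945 m
→ Helmert⁻¹: X=-4799062.4261, Y=1251921.2524, Z=-4002120.4238
→ Helmert⁻¹: X=-4799153.7214, Y=1251567.1282, Z=-4002308.5676
→ geod (Bowring, a=6378206.400): φ=-39.09273900°, λ=165.38344100°, h=3476.2320 m

φ=-39.092739°, λ=165.383441°, h=3476.232 m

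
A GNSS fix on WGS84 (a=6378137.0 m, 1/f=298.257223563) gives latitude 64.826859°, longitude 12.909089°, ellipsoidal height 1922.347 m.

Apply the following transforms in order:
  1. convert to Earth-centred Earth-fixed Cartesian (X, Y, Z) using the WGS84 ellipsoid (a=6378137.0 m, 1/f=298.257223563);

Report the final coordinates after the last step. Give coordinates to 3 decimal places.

X=2652481.521 m, Y=607942.224 m, Z=5751265.092 m

start: φ=64.826859°, λ=12.909089°, h=1922.347 m
→ ECEF (a=6378137.000, f=1/298.257223563): X=2652481.5210, Y=607942.2245, Z=5751265.0921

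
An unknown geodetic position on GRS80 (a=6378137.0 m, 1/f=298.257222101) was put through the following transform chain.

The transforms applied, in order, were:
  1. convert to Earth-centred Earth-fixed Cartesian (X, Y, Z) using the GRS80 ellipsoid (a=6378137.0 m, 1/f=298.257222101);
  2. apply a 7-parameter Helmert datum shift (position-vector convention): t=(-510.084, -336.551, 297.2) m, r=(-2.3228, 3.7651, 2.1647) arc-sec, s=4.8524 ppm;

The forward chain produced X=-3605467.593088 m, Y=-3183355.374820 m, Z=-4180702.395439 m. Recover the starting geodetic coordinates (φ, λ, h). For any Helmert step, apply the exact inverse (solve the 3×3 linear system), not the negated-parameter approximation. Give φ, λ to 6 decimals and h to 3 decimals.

start: X=-3605467.5931, Y=-3183355.3748, Z=-4180702.3954 m
→ Helmert⁻¹: X=-3604897.1002, Y=-3182918.4619, Z=-4181080.9541
→ geod (Bowring, a=6378137.000): φ=-41.19530000°, λ=-138.55733300°, h=3511.8350 m

φ=-41.195300°, λ=-138.557333°, h=3511.835 m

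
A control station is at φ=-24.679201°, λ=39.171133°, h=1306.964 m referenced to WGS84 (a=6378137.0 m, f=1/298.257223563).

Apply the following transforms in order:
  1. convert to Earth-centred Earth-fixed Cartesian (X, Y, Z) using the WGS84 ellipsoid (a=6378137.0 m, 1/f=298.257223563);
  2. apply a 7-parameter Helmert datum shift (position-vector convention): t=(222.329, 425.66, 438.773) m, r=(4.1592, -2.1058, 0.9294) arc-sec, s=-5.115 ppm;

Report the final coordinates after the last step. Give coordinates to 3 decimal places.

X=4496834.404 m, Y=3664067.154 m, Z=-2646800.493 m

start: φ=-24.679201°, λ=39.171133°, h=1306.964 m
→ ECEF (a=6378137.000, f=1/298.257223563): X=4496624.5558, Y=3663586.5903, Z=-2647372.5873
→ Helmert 7p (PV): X=4496834.4045, Y=3664067.1544, Z=-2646800.4927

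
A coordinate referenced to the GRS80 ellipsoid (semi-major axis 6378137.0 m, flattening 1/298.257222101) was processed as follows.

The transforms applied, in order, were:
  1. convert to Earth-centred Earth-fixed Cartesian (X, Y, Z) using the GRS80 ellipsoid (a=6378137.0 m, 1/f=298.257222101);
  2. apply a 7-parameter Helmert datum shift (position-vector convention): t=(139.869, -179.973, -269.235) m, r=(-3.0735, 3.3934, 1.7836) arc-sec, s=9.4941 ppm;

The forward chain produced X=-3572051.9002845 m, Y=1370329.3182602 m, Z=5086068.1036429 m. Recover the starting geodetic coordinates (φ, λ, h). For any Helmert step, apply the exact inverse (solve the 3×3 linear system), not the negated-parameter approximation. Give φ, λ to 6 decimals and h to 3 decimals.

φ=53.232693°, λ=159.011172°, h=205.484 m

start: X=-3572051.9003, Y=1370329.3183, Z=5086068.1036 m
→ Helmert⁻¹: X=-3572229.6817, Y=1370451.3802, Z=5086250.7005
→ geod (Bowring, a=6378137.000): φ=53.23269300°, λ=159.01117200°, h=205.4840 m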